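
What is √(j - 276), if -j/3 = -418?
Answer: √978 ≈ 31.273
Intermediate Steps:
j = 1254 (j = -3*(-418) = 1254)
√(j - 276) = √(1254 - 276) = √978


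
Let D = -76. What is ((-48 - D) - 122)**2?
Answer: 8836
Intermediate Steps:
((-48 - D) - 122)**2 = ((-48 - 1*(-76)) - 122)**2 = ((-48 + 76) - 122)**2 = (28 - 122)**2 = (-94)**2 = 8836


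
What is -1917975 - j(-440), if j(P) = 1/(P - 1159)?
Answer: -3066842024/1599 ≈ -1.9180e+6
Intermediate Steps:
j(P) = 1/(-1159 + P)
-1917975 - j(-440) = -1917975 - 1/(-1159 - 440) = -1917975 - 1/(-1599) = -1917975 - 1*(-1/1599) = -1917975 + 1/1599 = -3066842024/1599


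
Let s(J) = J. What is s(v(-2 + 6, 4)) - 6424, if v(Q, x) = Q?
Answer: -6420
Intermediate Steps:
s(v(-2 + 6, 4)) - 6424 = (-2 + 6) - 6424 = 4 - 6424 = -6420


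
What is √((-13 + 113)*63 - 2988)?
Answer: 12*√23 ≈ 57.550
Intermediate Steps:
√((-13 + 113)*63 - 2988) = √(100*63 - 2988) = √(6300 - 2988) = √3312 = 12*√23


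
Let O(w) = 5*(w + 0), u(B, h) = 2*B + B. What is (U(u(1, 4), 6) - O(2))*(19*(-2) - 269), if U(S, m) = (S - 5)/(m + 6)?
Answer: 18727/6 ≈ 3121.2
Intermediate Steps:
u(B, h) = 3*B
O(w) = 5*w
U(S, m) = (-5 + S)/(6 + m)
(U(u(1, 4), 6) - O(2))*(19*(-2) - 269) = ((-5 + 3*1)/(6 + 6) - 5*2)*(19*(-2) - 269) = ((-5 + 3)/12 - 1*10)*(-38 - 269) = ((1/12)*(-2) - 10)*(-307) = (-⅙ - 10)*(-307) = -61/6*(-307) = 18727/6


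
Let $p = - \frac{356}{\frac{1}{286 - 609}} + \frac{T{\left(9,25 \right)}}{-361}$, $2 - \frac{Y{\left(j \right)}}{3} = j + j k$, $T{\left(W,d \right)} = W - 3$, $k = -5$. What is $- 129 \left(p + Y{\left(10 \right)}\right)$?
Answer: $- \frac{5360743092}{361} \approx -1.485 \cdot 10^{7}$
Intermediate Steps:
$T{\left(W,d \right)} = -3 + W$ ($T{\left(W,d \right)} = W - 3 = -3 + W$)
$Y{\left(j \right)} = 6 + 12 j$ ($Y{\left(j \right)} = 6 - 3 \left(j + j \left(-5\right)\right) = 6 - 3 \left(j - 5 j\right) = 6 - 3 \left(- 4 j\right) = 6 + 12 j$)
$p = \frac{41510662}{361}$ ($p = - \frac{356}{\frac{1}{286 - 609}} + \frac{-3 + 9}{-361} = - \frac{356}{\frac{1}{-323}} + 6 \left(- \frac{1}{361}\right) = - \frac{356}{- \frac{1}{323}} - \frac{6}{361} = \left(-356\right) \left(-323\right) - \frac{6}{361} = 114988 - \frac{6}{361} = \frac{41510662}{361} \approx 1.1499 \cdot 10^{5}$)
$- 129 \left(p + Y{\left(10 \right)}\right) = - 129 \left(\frac{41510662}{361} + \left(6 + 12 \cdot 10\right)\right) = - 129 \left(\frac{41510662}{361} + \left(6 + 120\right)\right) = - 129 \left(\frac{41510662}{361} + 126\right) = \left(-129\right) \frac{41556148}{361} = - \frac{5360743092}{361}$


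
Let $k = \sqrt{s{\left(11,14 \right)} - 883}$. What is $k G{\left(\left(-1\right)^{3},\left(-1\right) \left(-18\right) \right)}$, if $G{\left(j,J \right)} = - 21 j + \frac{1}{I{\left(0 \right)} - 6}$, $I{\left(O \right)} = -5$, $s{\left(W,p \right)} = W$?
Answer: $\frac{460 i \sqrt{218}}{11} \approx 617.44 i$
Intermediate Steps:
$G{\left(j,J \right)} = - \frac{1}{11} - 21 j$ ($G{\left(j,J \right)} = - 21 j + \frac{1}{-5 - 6} = - 21 j + \frac{1}{-11} = - 21 j - \frac{1}{11} = - \frac{1}{11} - 21 j$)
$k = 2 i \sqrt{218}$ ($k = \sqrt{11 - 883} = \sqrt{-872} = 2 i \sqrt{218} \approx 29.53 i$)
$k G{\left(\left(-1\right)^{3},\left(-1\right) \left(-18\right) \right)} = 2 i \sqrt{218} \left(- \frac{1}{11} - 21 \left(-1\right)^{3}\right) = 2 i \sqrt{218} \left(- \frac{1}{11} - -21\right) = 2 i \sqrt{218} \left(- \frac{1}{11} + 21\right) = 2 i \sqrt{218} \cdot \frac{230}{11} = \frac{460 i \sqrt{218}}{11}$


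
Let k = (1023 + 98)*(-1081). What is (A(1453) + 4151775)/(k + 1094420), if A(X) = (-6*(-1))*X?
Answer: -1386831/39127 ≈ -35.444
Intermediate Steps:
A(X) = 6*X
k = -1211801 (k = 1121*(-1081) = -1211801)
(A(1453) + 4151775)/(k + 1094420) = (6*1453 + 4151775)/(-1211801 + 1094420) = (8718 + 4151775)/(-117381) = 4160493*(-1/117381) = -1386831/39127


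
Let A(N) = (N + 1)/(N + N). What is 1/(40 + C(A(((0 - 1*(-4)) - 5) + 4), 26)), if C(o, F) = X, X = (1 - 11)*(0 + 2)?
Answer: 1/20 ≈ 0.050000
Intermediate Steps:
X = -20 (X = -10*2 = -20)
A(N) = (1 + N)/(2*N) (A(N) = (1 + N)/((2*N)) = (1 + N)*(1/(2*N)) = (1 + N)/(2*N))
C(o, F) = -20
1/(40 + C(A(((0 - 1*(-4)) - 5) + 4), 26)) = 1/(40 - 20) = 1/20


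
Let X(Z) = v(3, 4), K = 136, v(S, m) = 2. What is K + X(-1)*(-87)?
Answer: -38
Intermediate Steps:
X(Z) = 2
K + X(-1)*(-87) = 136 + 2*(-87) = 136 - 174 = -38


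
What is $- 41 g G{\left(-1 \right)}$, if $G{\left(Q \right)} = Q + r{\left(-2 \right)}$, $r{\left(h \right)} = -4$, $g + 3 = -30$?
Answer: $-6765$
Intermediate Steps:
$g = -33$ ($g = -3 - 30 = -33$)
$G{\left(Q \right)} = -4 + Q$ ($G{\left(Q \right)} = Q - 4 = -4 + Q$)
$- 41 g G{\left(-1 \right)} = \left(-41\right) \left(-33\right) \left(-4 - 1\right) = 1353 \left(-5\right) = -6765$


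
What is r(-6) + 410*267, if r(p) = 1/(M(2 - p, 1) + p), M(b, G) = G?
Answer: 547349/5 ≈ 1.0947e+5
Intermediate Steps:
r(p) = 1/(1 + p)
r(-6) + 410*267 = 1/(1 - 6) + 410*267 = 1/(-5) + 109470 = -⅕ + 109470 = 547349/5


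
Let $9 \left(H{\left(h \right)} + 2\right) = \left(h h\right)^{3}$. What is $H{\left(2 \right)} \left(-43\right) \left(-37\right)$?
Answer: $\frac{73186}{9} \approx 8131.8$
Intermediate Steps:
$H{\left(h \right)} = -2 + \frac{h^{6}}{9}$ ($H{\left(h \right)} = -2 + \frac{\left(h h\right)^{3}}{9} = -2 + \frac{\left(h^{2}\right)^{3}}{9} = -2 + \frac{h^{6}}{9}$)
$H{\left(2 \right)} \left(-43\right) \left(-37\right) = \left(-2 + \frac{2^{6}}{9}\right) \left(-43\right) \left(-37\right) = \left(-2 + \frac{1}{9} \cdot 64\right) \left(-43\right) \left(-37\right) = \left(-2 + \frac{64}{9}\right) \left(-43\right) \left(-37\right) = \frac{46}{9} \left(-43\right) \left(-37\right) = \left(- \frac{1978}{9}\right) \left(-37\right) = \frac{73186}{9}$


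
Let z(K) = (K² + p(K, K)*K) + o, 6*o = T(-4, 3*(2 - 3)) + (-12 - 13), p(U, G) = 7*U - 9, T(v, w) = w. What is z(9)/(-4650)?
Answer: -1687/13950 ≈ -0.12093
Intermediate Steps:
p(U, G) = -9 + 7*U
o = -14/3 (o = (3*(2 - 3) + (-12 - 13))/6 = (3*(-1) - 25)/6 = (-3 - 25)/6 = (⅙)*(-28) = -14/3 ≈ -4.6667)
z(K) = -14/3 + K² + K*(-9 + 7*K) (z(K) = (K² + (-9 + 7*K)*K) - 14/3 = (K² + K*(-9 + 7*K)) - 14/3 = -14/3 + K² + K*(-9 + 7*K))
z(9)/(-4650) = (-14/3 - 9*9 + 8*9²)/(-4650) = (-14/3 - 81 + 8*81)*(-1/4650) = (-14/3 - 81 + 648)*(-1/4650) = (1687/3)*(-1/4650) = -1687/13950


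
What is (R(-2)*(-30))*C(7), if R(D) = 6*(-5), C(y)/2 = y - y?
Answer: 0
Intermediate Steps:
C(y) = 0 (C(y) = 2*(y - y) = 2*0 = 0)
R(D) = -30
(R(-2)*(-30))*C(7) = -30*(-30)*0 = 900*0 = 0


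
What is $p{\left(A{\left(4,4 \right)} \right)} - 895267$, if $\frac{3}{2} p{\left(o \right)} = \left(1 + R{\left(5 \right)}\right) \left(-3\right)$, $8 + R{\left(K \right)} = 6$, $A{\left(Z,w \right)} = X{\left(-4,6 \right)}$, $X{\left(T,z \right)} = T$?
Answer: $-895265$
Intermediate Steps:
$A{\left(Z,w \right)} = -4$
$R{\left(K \right)} = -2$ ($R{\left(K \right)} = -8 + 6 = -2$)
$p{\left(o \right)} = 2$ ($p{\left(o \right)} = \frac{2 \left(1 - 2\right) \left(-3\right)}{3} = \frac{2 \left(\left(-1\right) \left(-3\right)\right)}{3} = \frac{2}{3} \cdot 3 = 2$)
$p{\left(A{\left(4,4 \right)} \right)} - 895267 = 2 - 895267 = -895265$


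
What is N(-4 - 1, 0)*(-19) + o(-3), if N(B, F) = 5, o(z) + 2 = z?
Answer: -100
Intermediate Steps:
o(z) = -2 + z
N(-4 - 1, 0)*(-19) + o(-3) = 5*(-19) + (-2 - 3) = -95 - 5 = -100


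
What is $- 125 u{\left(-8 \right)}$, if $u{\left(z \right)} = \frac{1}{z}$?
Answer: $\frac{125}{8} \approx 15.625$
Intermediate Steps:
$- 125 u{\left(-8 \right)} = - \frac{125}{-8} = \left(-125\right) \left(- \frac{1}{8}\right) = \frac{125}{8}$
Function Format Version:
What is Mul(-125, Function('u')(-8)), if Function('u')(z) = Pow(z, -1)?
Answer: Rational(125, 8) ≈ 15.625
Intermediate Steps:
Mul(-125, Function('u')(-8)) = Mul(-125, Pow(-8, -1)) = Mul(-125, Rational(-1, 8)) = Rational(125, 8)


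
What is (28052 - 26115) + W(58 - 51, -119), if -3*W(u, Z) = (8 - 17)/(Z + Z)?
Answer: 461003/238 ≈ 1937.0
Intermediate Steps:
W(u, Z) = 3/(2*Z) (W(u, Z) = -(8 - 17)/(3*(Z + Z)) = -(-3)/(2*Z) = 3/(2*Z))
(28052 - 26115) + W(58 - 51, -119) = (28052 - 26115) + (3/2)/(-119) = 1937 + (3/2)*(-1/119) = 1937 - 3/238 = 461003/238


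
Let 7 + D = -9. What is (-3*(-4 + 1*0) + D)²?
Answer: 16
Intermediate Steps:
D = -16 (D = -7 - 9 = -16)
(-3*(-4 + 1*0) + D)² = (-3*(-4 + 1*0) - 16)² = (-3*(-4 + 0) - 16)² = (-3*(-4) - 16)² = (12 - 16)² = (-4)² = 16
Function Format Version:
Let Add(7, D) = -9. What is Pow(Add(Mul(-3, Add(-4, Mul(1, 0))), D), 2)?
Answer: 16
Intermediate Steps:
D = -16 (D = Add(-7, -9) = -16)
Pow(Add(Mul(-3, Add(-4, Mul(1, 0))), D), 2) = Pow(Add(Mul(-3, Add(-4, Mul(1, 0))), -16), 2) = Pow(Add(Mul(-3, Add(-4, 0)), -16), 2) = Pow(Add(Mul(-3, -4), -16), 2) = Pow(Add(12, -16), 2) = Pow(-4, 2) = 16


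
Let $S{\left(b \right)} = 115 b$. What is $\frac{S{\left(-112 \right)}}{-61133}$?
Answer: $\frac{12880}{61133} \approx 0.21069$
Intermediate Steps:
$\frac{S{\left(-112 \right)}}{-61133} = \frac{115 \left(-112\right)}{-61133} = \left(-12880\right) \left(- \frac{1}{61133}\right) = \frac{12880}{61133}$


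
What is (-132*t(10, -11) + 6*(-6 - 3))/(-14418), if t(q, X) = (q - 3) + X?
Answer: -79/2403 ≈ -0.032876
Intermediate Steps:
t(q, X) = -3 + X + q (t(q, X) = (-3 + q) + X = -3 + X + q)
(-132*t(10, -11) + 6*(-6 - 3))/(-14418) = (-132*(-3 - 11 + 10) + 6*(-6 - 3))/(-14418) = (-132*(-4) + 6*(-9))*(-1/14418) = (528 - 54)*(-1/14418) = 474*(-1/14418) = -79/2403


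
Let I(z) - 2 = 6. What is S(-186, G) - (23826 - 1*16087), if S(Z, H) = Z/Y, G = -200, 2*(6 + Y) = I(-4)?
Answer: -7646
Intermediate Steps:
I(z) = 8 (I(z) = 2 + 6 = 8)
Y = -2 (Y = -6 + (½)*8 = -6 + 4 = -2)
S(Z, H) = -Z/2 (S(Z, H) = Z/(-2) = Z*(-½) = -Z/2)
S(-186, G) - (23826 - 1*16087) = -½*(-186) - (23826 - 1*16087) = 93 - (23826 - 16087) = 93 - 1*7739 = 93 - 7739 = -7646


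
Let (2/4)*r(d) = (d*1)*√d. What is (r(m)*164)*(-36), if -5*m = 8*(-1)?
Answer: -188928*√10/25 ≈ -23898.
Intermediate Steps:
m = 8/5 (m = -8*(-1)/5 = -⅕*(-8) = 8/5 ≈ 1.6000)
r(d) = 2*d^(3/2) (r(d) = 2*((d*1)*√d) = 2*(d*√d) = 2*d^(3/2))
(r(m)*164)*(-36) = ((2*(8/5)^(3/2))*164)*(-36) = ((2*(16*√10/25))*164)*(-36) = ((32*√10/25)*164)*(-36) = (5248*√10/25)*(-36) = -188928*√10/25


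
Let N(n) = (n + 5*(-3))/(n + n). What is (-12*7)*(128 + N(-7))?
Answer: -10884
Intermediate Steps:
N(n) = (-15 + n)/(2*n) (N(n) = (n - 15)/((2*n)) = (-15 + n)*(1/(2*n)) = (-15 + n)/(2*n))
(-12*7)*(128 + N(-7)) = (-12*7)*(128 + (½)*(-15 - 7)/(-7)) = -84*(128 + (½)*(-⅐)*(-22)) = -84*(128 + 11/7) = -84*907/7 = -10884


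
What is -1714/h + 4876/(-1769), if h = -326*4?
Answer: -1663119/1153388 ≈ -1.4419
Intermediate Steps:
h = -1304
-1714/h + 4876/(-1769) = -1714/(-1304) + 4876/(-1769) = -1714*(-1/1304) + 4876*(-1/1769) = 857/652 - 4876/1769 = -1663119/1153388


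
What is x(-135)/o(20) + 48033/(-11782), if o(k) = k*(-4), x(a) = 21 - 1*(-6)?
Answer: -2080377/471280 ≈ -4.4143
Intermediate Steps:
x(a) = 27 (x(a) = 21 + 6 = 27)
o(k) = -4*k
x(-135)/o(20) + 48033/(-11782) = 27/((-4*20)) + 48033/(-11782) = 27/(-80) + 48033*(-1/11782) = 27*(-1/80) - 48033/11782 = -27/80 - 48033/11782 = -2080377/471280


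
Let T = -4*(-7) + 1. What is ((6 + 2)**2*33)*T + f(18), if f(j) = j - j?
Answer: 61248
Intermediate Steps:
f(j) = 0
T = 29 (T = 28 + 1 = 29)
((6 + 2)**2*33)*T + f(18) = ((6 + 2)**2*33)*29 + 0 = (8**2*33)*29 + 0 = (64*33)*29 + 0 = 2112*29 + 0 = 61248 + 0 = 61248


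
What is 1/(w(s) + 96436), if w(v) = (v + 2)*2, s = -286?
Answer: 1/95868 ≈ 1.0431e-5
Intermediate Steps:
w(v) = 4 + 2*v (w(v) = (2 + v)*2 = 4 + 2*v)
1/(w(s) + 96436) = 1/((4 + 2*(-286)) + 96436) = 1/((4 - 572) + 96436) = 1/(-568 + 96436) = 1/95868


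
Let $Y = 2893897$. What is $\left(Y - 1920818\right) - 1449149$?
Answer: $-476070$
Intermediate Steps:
$\left(Y - 1920818\right) - 1449149 = \left(2893897 - 1920818\right) - 1449149 = 973079 - 1449149 = -476070$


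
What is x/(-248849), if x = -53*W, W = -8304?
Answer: -440112/248849 ≈ -1.7686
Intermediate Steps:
x = 440112 (x = -53*(-8304) = 440112)
x/(-248849) = 440112/(-248849) = 440112*(-1/248849) = -440112/248849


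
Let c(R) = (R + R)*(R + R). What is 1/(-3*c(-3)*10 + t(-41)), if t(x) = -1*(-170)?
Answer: -1/910 ≈ -0.0010989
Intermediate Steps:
c(R) = 4*R² (c(R) = (2*R)*(2*R) = 4*R²)
t(x) = 170
1/(-3*c(-3)*10 + t(-41)) = 1/(-12*(-3)²*10 + 170) = 1/(-12*9*10 + 170) = 1/(-3*36*10 + 170) = 1/(-108*10 + 170) = 1/(-1080 + 170) = 1/(-910) = -1/910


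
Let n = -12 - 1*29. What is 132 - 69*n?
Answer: 2961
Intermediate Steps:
n = -41 (n = -12 - 29 = -41)
132 - 69*n = 132 - 69*(-41) = 132 + 2829 = 2961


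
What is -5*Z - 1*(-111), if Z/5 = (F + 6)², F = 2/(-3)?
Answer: -5401/9 ≈ -600.11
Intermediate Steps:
F = -⅔ (F = 2*(-⅓) = -⅔ ≈ -0.66667)
Z = 1280/9 (Z = 5*(-⅔ + 6)² = 5*(16/3)² = 5*(256/9) = 1280/9 ≈ 142.22)
-5*Z - 1*(-111) = -5*1280/9 - 1*(-111) = -6400/9 + 111 = -5401/9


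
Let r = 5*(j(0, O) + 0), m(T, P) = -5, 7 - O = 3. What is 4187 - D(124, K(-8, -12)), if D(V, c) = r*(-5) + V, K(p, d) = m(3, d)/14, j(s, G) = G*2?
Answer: 4263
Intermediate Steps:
O = 4 (O = 7 - 1*3 = 7 - 3 = 4)
j(s, G) = 2*G
r = 40 (r = 5*(2*4 + 0) = 5*(8 + 0) = 5*8 = 40)
K(p, d) = -5/14
D(V, c) = -200 + V (D(V, c) = 40*(-5) + V = -200 + V)
4187 - D(124, K(-8, -12)) = 4187 - (-200 + 124) = 4187 - 1*(-76) = 4187 + 76 = 4263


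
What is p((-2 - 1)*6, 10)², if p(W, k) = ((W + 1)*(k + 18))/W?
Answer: 56644/81 ≈ 699.31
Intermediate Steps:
p(W, k) = (1 + W)*(18 + k)/W (p(W, k) = ((1 + W)*(18 + k))/W = (1 + W)*(18 + k)/W)
p((-2 - 1)*6, 10)² = ((18 + 10 + ((-2 - 1)*6)*(18 + 10))/(((-2 - 1)*6)))² = ((18 + 10 - 3*6*28)/((-3*6)))² = ((18 + 10 - 18*28)/(-18))² = (-(18 + 10 - 504)/18)² = (-1/18*(-476))² = (238/9)² = 56644/81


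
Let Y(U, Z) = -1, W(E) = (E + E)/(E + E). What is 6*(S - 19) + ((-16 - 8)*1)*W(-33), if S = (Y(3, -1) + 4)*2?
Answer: -102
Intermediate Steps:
W(E) = 1 (W(E) = (2*E)/((2*E)) = (2*E)*(1/(2*E)) = 1)
S = 6 (S = (-1 + 4)*2 = 3*2 = 6)
6*(S - 19) + ((-16 - 8)*1)*W(-33) = 6*(6 - 19) + ((-16 - 8)*1)*1 = 6*(-13) - 24*1*1 = -78 - 24*1 = -78 - 24 = -102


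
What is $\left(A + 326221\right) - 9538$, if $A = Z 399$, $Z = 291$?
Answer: $432792$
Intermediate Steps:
$A = 116109$ ($A = 291 \cdot 399 = 116109$)
$\left(A + 326221\right) - 9538 = \left(116109 + 326221\right) - 9538 = 442330 - 9538 = 432792$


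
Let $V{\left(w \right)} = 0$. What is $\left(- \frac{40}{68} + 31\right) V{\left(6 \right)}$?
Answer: $0$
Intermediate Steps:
$\left(- \frac{40}{68} + 31\right) V{\left(6 \right)} = \left(- \frac{40}{68} + 31\right) 0 = \left(\left(-40\right) \frac{1}{68} + 31\right) 0 = \left(- \frac{10}{17} + 31\right) 0 = \frac{517}{17} \cdot 0 = 0$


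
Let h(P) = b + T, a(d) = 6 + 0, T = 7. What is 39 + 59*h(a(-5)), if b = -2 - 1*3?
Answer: 157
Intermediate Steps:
b = -5 (b = -2 - 3 = -5)
a(d) = 6
h(P) = 2 (h(P) = -5 + 7 = 2)
39 + 59*h(a(-5)) = 39 + 59*2 = 39 + 118 = 157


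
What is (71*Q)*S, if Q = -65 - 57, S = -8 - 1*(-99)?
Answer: -788242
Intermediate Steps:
S = 91 (S = -8 + 99 = 91)
Q = -122
(71*Q)*S = (71*(-122))*91 = -8662*91 = -788242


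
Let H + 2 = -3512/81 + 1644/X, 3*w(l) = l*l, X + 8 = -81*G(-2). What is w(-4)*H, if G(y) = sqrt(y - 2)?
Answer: -390883616/1598211 + 355104*I/6577 ≈ -244.58 + 53.992*I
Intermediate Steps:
G(y) = sqrt(-2 + y)
X = -8 - 162*I (X = -8 - 81*sqrt(-2 - 2) = -8 - 162*I ≈ -8.0 - 162.0*I)
w(l) = l**2/3 (w(l) = (l*l)/3 = l**2/3)
H = -3674/81 + 411*(-8 + 162*I)/6577 (H = -2 + (-3512/81 + 1644/(-8 - 162*I)) = -2 + (-3512*1/81 + 1644*((-8 + 162*I)/26308)) = -2 + (-3512/81 + 411*(-8 + 162*I)/6577) = -3674/81 + 411*(-8 + 162*I)/6577 ≈ -45.858 + 10.123*I)
w(-4)*H = ((1/3)*(-4)**2)*(-24430226/532737 + 66582*I/6577) = ((1/3)*16)*(-24430226/532737 + 66582*I/6577) = 16*(-24430226/532737 + 66582*I/6577)/3 = -390883616/1598211 + 355104*I/6577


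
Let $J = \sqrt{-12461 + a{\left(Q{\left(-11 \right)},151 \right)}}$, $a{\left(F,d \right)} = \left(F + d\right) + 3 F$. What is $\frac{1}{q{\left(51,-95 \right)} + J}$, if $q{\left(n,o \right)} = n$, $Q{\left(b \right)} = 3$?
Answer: $\frac{51}{14899} - \frac{i \sqrt{12298}}{14899} \approx 0.0034231 - 0.0074432 i$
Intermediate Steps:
$a{\left(F,d \right)} = d + 4 F$
$J = i \sqrt{12298}$ ($J = \sqrt{-12461 + \left(151 + 4 \cdot 3\right)} = \sqrt{-12461 + \left(151 + 12\right)} = \sqrt{-12461 + 163} = \sqrt{-12298} = i \sqrt{12298} \approx 110.9 i$)
$\frac{1}{q{\left(51,-95 \right)} + J} = \frac{1}{51 + i \sqrt{12298}}$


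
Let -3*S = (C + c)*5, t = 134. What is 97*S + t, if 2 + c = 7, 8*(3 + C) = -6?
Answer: -817/12 ≈ -68.083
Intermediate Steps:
C = -15/4 (C = -3 + (⅛)*(-6) = -3 - ¾ = -15/4 ≈ -3.7500)
c = 5 (c = -2 + 7 = 5)
S = -25/12 (S = -(-15/4 + 5)*5/3 = -5*5/12 = -⅓*25/4 = -25/12 ≈ -2.0833)
97*S + t = 97*(-25/12) + 134 = -2425/12 + 134 = -817/12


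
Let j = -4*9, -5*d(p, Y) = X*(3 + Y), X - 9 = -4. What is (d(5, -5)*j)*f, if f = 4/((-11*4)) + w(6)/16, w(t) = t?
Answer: -225/11 ≈ -20.455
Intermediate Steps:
X = 5 (X = 9 - 4 = 5)
d(p, Y) = -3 - Y (d(p, Y) = -(3 + Y) = -(15 + 5*Y)/5 = -3 - Y)
f = 25/88 (f = 4/((-11*4)) + 6/16 = 4/(-44) + 6*(1/16) = 4*(-1/44) + 3/8 = -1/11 + 3/8 = 25/88 ≈ 0.28409)
j = -36
(d(5, -5)*j)*f = ((-3 - 1*(-5))*(-36))*(25/88) = ((-3 + 5)*(-36))*(25/88) = (2*(-36))*(25/88) = -72*25/88 = -225/11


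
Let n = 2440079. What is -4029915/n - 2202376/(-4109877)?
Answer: -11188483542751/10028424560283 ≈ -1.1157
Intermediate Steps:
-4029915/n - 2202376/(-4109877) = -4029915/2440079 - 2202376/(-4109877) = -4029915*1/2440079 - 2202376*(-1/4109877) = -4029915/2440079 + 2202376/4109877 = -11188483542751/10028424560283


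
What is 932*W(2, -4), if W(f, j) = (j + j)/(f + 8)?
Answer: -3728/5 ≈ -745.60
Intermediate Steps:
W(f, j) = 2*j/(8 + f) (W(f, j) = (2*j)/(8 + f) = 2*j/(8 + f))
932*W(2, -4) = 932*(2*(-4)/(8 + 2)) = 932*(2*(-4)/10) = 932*(2*(-4)*(1/10)) = 932*(-4/5) = -3728/5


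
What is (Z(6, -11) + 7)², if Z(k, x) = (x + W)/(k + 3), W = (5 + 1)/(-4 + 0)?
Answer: 10201/324 ≈ 31.485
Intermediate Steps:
W = -3/2 (W = 6/(-4) = 6*(-¼) = -3/2 ≈ -1.5000)
Z(k, x) = (-3/2 + x)/(3 + k) (Z(k, x) = (x - 3/2)/(k + 3) = (-3/2 + x)/(3 + k))
(Z(6, -11) + 7)² = ((-3/2 - 11)/(3 + 6) + 7)² = (-25/2/9 + 7)² = ((⅑)*(-25/2) + 7)² = (-25/18 + 7)² = (101/18)² = 10201/324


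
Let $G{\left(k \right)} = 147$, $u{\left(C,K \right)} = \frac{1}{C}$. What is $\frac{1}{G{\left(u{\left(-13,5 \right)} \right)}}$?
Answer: $\frac{1}{147} \approx 0.0068027$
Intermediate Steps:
$\frac{1}{G{\left(u{\left(-13,5 \right)} \right)}} = \frac{1}{147}$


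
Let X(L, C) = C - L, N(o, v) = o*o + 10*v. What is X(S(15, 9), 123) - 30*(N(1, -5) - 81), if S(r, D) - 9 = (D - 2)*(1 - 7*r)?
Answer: 4742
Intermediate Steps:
N(o, v) = o² + 10*v
S(r, D) = 9 + (1 - 7*r)*(-2 + D) (S(r, D) = 9 + (D - 2)*(1 - 7*r) = 9 + (-2 + D)*(1 - 7*r) = 9 + (1 - 7*r)*(-2 + D))
X(S(15, 9), 123) - 30*(N(1, -5) - 81) = (123 - (7 + 9 + 14*15 - 7*9*15)) - 30*((1² + 10*(-5)) - 81) = (123 - (7 + 9 + 210 - 945)) - 30*((1 - 50) - 81) = (123 - 1*(-719)) - 30*(-49 - 81) = (123 + 719) - 30*(-130) = 842 - 1*(-3900) = 842 + 3900 = 4742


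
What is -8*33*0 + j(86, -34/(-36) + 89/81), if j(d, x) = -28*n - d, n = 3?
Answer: -170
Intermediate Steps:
j(d, x) = -84 - d (j(d, x) = -28*3 - d = -84 - d)
-8*33*0 + j(86, -34/(-36) + 89/81) = -8*33*0 + (-84 - 1*86) = -264*0 + (-84 - 86) = 0 - 170 = -170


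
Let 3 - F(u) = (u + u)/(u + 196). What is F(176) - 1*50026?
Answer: -4652227/93 ≈ -50024.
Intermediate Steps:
F(u) = 3 - 2*u/(196 + u) (F(u) = 3 - (u + u)/(u + 196) = 3 - 2*u/(196 + u))
F(176) - 1*50026 = (588 + 176)/(196 + 176) - 1*50026 = 764/372 - 50026 = (1/372)*764 - 50026 = 191/93 - 50026 = -4652227/93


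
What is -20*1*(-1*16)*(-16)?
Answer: -5120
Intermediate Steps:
-20*1*(-1*16)*(-16) = -20*1*(-16)*(-16) = -(-320)*(-16) = -20*256 = -5120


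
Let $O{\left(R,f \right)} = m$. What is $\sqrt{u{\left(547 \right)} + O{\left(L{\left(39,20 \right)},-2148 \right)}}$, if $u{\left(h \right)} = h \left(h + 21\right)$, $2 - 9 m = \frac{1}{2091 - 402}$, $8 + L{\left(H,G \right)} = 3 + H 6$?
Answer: $\frac{7 \sqrt{162795239553}}{5067} \approx 557.4$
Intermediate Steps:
$L{\left(H,G \right)} = -5 + 6 H$ ($L{\left(H,G \right)} = -8 + \left(3 + H 6\right) = -8 + \left(3 + 6 H\right) = -5 + 6 H$)
$m = \frac{3377}{15201}$ ($m = \frac{2}{9} - \frac{1}{9 \left(2091 - 402\right)} = \frac{2}{9} - \frac{1}{9 \cdot 1689} = \frac{2}{9} - \frac{1}{15201} = \frac{3377}{15201} \approx 0.22216$)
$O{\left(R,f \right)} = \frac{3377}{15201}$
$u{\left(h \right)} = h \left(21 + h\right)$
$\sqrt{u{\left(547 \right)} + O{\left(L{\left(39,20 \right)},-2148 \right)}} = \sqrt{547 \left(21 + 547\right) + \frac{3377}{15201}} = \sqrt{547 \cdot 568 + \frac{3377}{15201}} = \sqrt{310696 + \frac{3377}{15201}} = \sqrt{\frac{4722893273}{15201}} = \frac{7 \sqrt{162795239553}}{5067}$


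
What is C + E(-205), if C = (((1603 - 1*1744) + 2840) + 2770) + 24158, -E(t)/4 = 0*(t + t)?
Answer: 29627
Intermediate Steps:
E(t) = 0 (E(t) = -0*(t + t) = -0*2*t = -4*0 = 0)
C = 29627 (C = (((1603 - 1744) + 2840) + 2770) + 24158 = ((-141 + 2840) + 2770) + 24158 = (2699 + 2770) + 24158 = 5469 + 24158 = 29627)
C + E(-205) = 29627 + 0 = 29627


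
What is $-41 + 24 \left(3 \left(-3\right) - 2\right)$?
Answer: $-305$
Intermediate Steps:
$-41 + 24 \left(3 \left(-3\right) - 2\right) = -41 + 24 \left(-9 - 2\right) = -41 + 24 \left(-11\right) = -41 - 264 = -305$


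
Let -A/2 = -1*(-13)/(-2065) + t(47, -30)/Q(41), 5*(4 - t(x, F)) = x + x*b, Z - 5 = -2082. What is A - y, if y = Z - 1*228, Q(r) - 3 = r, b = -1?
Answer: 52354231/22715 ≈ 2304.8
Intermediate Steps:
Z = -2077 (Z = 5 - 2082 = -2077)
Q(r) = 3 + r
t(x, F) = 4 (t(x, F) = 4 - (x + x*(-1))/5 = 4 - (x - x)/5 = 4 - ⅕*0 = 4 + 0 = 4)
y = -2305 (y = -2077 - 1*228 = -2077 - 228 = -2305)
A = -3844/22715 (A = -2*(-1*(-13)/(-2065) + 4/(3 + 41)) = -2*(13*(-1/2065) + 4/44) = -2*(-13/2065 + 4*(1/44)) = -2*(-13/2065 + 1/11) = -2*1922/22715 = -3844/22715 ≈ -0.16923)
A - y = -3844/22715 - 1*(-2305) = -3844/22715 + 2305 = 52354231/22715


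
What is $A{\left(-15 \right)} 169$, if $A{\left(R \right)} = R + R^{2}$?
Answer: $35490$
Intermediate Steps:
$A{\left(-15 \right)} 169 = - 15 \left(1 - 15\right) 169 = \left(-15\right) \left(-14\right) 169 = 210 \cdot 169 = 35490$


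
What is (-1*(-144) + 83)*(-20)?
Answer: -4540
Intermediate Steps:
(-1*(-144) + 83)*(-20) = (144 + 83)*(-20) = 227*(-20) = -4540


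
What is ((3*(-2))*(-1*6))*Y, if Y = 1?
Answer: 36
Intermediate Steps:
((3*(-2))*(-1*6))*Y = ((3*(-2))*(-1*6))*1 = -6*(-6)*1 = 36*1 = 36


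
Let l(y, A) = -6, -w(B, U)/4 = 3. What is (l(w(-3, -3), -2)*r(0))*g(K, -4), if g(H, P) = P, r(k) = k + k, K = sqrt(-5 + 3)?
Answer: 0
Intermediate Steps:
w(B, U) = -12 (w(B, U) = -4*3 = -12)
K = I*sqrt(2) (K = sqrt(-2) = I*sqrt(2) ≈ 1.4142*I)
r(k) = 2*k
(l(w(-3, -3), -2)*r(0))*g(K, -4) = -12*0*(-4) = -6*0*(-4) = 0*(-4) = 0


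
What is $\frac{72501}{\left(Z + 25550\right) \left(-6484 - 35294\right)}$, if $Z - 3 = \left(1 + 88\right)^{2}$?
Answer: $- \frac{2197}{42378084} \approx -5.1843 \cdot 10^{-5}$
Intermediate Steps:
$Z = 7924$ ($Z = 3 + \left(1 + 88\right)^{2} = 3 + 89^{2} = 3 + 7921 = 7924$)
$\frac{72501}{\left(Z + 25550\right) \left(-6484 - 35294\right)} = \frac{72501}{\left(7924 + 25550\right) \left(-6484 - 35294\right)} = \frac{72501}{33474 \left(-41778\right)} = \frac{72501}{-1398476772} = 72501 \left(- \frac{1}{1398476772}\right) = - \frac{2197}{42378084}$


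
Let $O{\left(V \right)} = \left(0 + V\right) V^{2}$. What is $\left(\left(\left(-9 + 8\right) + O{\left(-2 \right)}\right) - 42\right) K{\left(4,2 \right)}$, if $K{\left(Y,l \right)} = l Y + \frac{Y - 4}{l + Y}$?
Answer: $-408$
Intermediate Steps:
$K{\left(Y,l \right)} = Y l + \frac{-4 + Y}{Y + l}$
$O{\left(V \right)} = V^{3}$ ($O{\left(V \right)} = V V^{2} = V^{3}$)
$\left(\left(\left(-9 + 8\right) + O{\left(-2 \right)}\right) - 42\right) K{\left(4,2 \right)} = \left(\left(\left(-9 + 8\right) + \left(-2\right)^{3}\right) - 42\right) \frac{-4 + 4 + 4 \cdot 2^{2} + 2 \cdot 4^{2}}{4 + 2} = \left(\left(-1 - 8\right) - 42\right) \frac{-4 + 4 + 4 \cdot 4 + 2 \cdot 16}{6} = \left(-9 - 42\right) \frac{-4 + 4 + 16 + 32}{6} = - 51 \cdot \frac{1}{6} \cdot 48 = \left(-51\right) 8 = -408$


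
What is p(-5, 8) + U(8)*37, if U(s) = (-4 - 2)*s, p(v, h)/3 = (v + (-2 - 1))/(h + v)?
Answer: -1784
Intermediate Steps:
p(v, h) = 3*(-3 + v)/(h + v) (p(v, h) = 3*((v + (-2 - 1))/(h + v)) = 3*((v - 3)/(h + v)) = 3*((-3 + v)/(h + v)) = 3*(-3 + v)/(h + v))
U(s) = -6*s
p(-5, 8) + U(8)*37 = 3*(-3 - 5)/(8 - 5) - 6*8*37 = 3*(-8)/3 - 48*37 = 3*(⅓)*(-8) - 1776 = -8 - 1776 = -1784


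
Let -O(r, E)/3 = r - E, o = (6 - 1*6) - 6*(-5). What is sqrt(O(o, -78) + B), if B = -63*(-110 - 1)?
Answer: 3*sqrt(741) ≈ 81.664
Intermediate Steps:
B = 6993 (B = -63*(-111) = 6993)
o = 30 (o = (6 - 6) + 30 = 0 + 30 = 30)
O(r, E) = -3*r + 3*E (O(r, E) = -3*(r - E) = -3*r + 3*E)
sqrt(O(o, -78) + B) = sqrt((-3*30 + 3*(-78)) + 6993) = sqrt((-90 - 234) + 6993) = sqrt(-324 + 6993) = sqrt(6669) = 3*sqrt(741)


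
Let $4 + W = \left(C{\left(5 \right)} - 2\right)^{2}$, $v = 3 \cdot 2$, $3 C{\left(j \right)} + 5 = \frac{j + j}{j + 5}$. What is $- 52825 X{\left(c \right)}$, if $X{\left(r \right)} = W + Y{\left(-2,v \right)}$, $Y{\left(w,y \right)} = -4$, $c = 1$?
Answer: $- \frac{1479100}{9} \approx -1.6434 \cdot 10^{5}$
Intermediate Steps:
$C{\left(j \right)} = - \frac{5}{3} + \frac{2 j}{3 \left(5 + j\right)}$ ($C{\left(j \right)} = - \frac{5}{3} + \frac{\left(j + j\right) \frac{1}{j + 5}}{3} = - \frac{5}{3} + \frac{2 j \frac{1}{5 + j}}{3} = - \frac{5}{3} + \frac{2 j}{3 \left(5 + j\right)}$)
$v = 6$
$W = \frac{64}{9}$ ($W = -4 + \left(\frac{- \frac{25}{3} - 5}{5 + 5} - 2\right)^{2} = -4 + \left(\frac{- \frac{25}{3} - 5}{10} - 2\right)^{2} = -4 + \left(\frac{1}{10} \left(- \frac{40}{3}\right) - 2\right)^{2} = -4 + \left(- \frac{4}{3} - 2\right)^{2} = -4 + \left(- \frac{10}{3}\right)^{2} = -4 + \frac{100}{9} = \frac{64}{9} \approx 7.1111$)
$X{\left(r \right)} = \frac{28}{9}$ ($X{\left(r \right)} = \frac{64}{9} - 4 = \frac{28}{9}$)
$- 52825 X{\left(c \right)} = \left(-52825\right) \frac{28}{9} = - \frac{1479100}{9}$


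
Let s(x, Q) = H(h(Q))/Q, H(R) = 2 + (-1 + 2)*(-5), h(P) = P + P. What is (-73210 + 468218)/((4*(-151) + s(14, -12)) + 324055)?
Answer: 1580032/1293805 ≈ 1.2212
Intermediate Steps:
h(P) = 2*P
H(R) = -3 (H(R) = 2 + 1*(-5) = 2 - 5 = -3)
s(x, Q) = -3/Q
(-73210 + 468218)/((4*(-151) + s(14, -12)) + 324055) = (-73210 + 468218)/((4*(-151) - 3/(-12)) + 324055) = 395008/((-604 - 3*(-1/12)) + 324055) = 395008/((-604 + 1/4) + 324055) = 395008/(-2415/4 + 324055) = 395008/(1293805/4) = 395008*(4/1293805) = 1580032/1293805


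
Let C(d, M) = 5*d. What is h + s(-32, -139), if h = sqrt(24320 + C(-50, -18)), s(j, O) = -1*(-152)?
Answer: 152 + sqrt(24070) ≈ 307.15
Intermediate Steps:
s(j, O) = 152
h = sqrt(24070) (h = sqrt(24320 + 5*(-50)) = sqrt(24320 - 250) = sqrt(24070) ≈ 155.15)
h + s(-32, -139) = sqrt(24070) + 152 = 152 + sqrt(24070)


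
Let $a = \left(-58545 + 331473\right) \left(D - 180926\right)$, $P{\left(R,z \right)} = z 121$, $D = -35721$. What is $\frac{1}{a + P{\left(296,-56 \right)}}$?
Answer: $- \frac{1}{59129039192} \approx -1.6912 \cdot 10^{-11}$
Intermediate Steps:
$P{\left(R,z \right)} = 121 z$
$a = -59129032416$ ($a = \left(-58545 + 331473\right) \left(-35721 - 180926\right) = 272928 \left(-216647\right) = -59129032416$)
$\frac{1}{a + P{\left(296,-56 \right)}} = \frac{1}{-59129032416 + 121 \left(-56\right)} = \frac{1}{-59129032416 - 6776} = \frac{1}{-59129039192} = - \frac{1}{59129039192}$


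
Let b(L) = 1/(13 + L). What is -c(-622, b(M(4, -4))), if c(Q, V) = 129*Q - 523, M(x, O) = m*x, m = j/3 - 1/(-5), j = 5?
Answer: 80761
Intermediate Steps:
m = 28/15 (m = 5/3 - 1/(-5) = 5*(⅓) - 1*(-⅕) = 5/3 + ⅕ = 28/15 ≈ 1.8667)
M(x, O) = 28*x/15
c(Q, V) = -523 + 129*Q
-c(-622, b(M(4, -4))) = -(-523 + 129*(-622)) = -(-523 - 80238) = -1*(-80761) = 80761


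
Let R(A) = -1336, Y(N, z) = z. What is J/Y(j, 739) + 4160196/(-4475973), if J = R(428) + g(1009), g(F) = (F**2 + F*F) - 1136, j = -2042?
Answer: 3033222381842/1102581349 ≈ 2751.0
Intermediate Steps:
g(F) = -1136 + 2*F**2 (g(F) = (F**2 + F**2) - 1136 = 2*F**2 - 1136 = -1136 + 2*F**2)
J = 2033690 (J = -1336 + (-1136 + 2*1009**2) = -1336 + (-1136 + 2*1018081) = -1336 + (-1136 + 2036162) = -1336 + 2035026 = 2033690)
J/Y(j, 739) + 4160196/(-4475973) = 2033690/739 + 4160196/(-4475973) = 2033690*(1/739) + 4160196*(-1/4475973) = 2033690/739 - 1386732/1491991 = 3033222381842/1102581349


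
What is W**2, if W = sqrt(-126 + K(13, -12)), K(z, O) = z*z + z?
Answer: 56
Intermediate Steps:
K(z, O) = z + z**2 (K(z, O) = z**2 + z = z + z**2)
W = 2*sqrt(14) (W = sqrt(-126 + 13*(1 + 13)) = sqrt(-126 + 13*14) = sqrt(-126 + 182) = sqrt(56) = 2*sqrt(14) ≈ 7.4833)
W**2 = (2*sqrt(14))**2 = 56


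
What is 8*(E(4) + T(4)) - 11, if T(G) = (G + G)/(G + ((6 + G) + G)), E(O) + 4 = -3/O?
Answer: -409/9 ≈ -45.444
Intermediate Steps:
E(O) = -4 - 3/O
T(G) = 2*G/(6 + 3*G) (T(G) = (2*G)/(G + (6 + 2*G)) = (2*G)/(6 + 3*G) = 2*G/(6 + 3*G))
8*(E(4) + T(4)) - 11 = 8*((-4 - 3/4) + (⅔)*4/(2 + 4)) - 11 = 8*((-4 - 3*¼) + (⅔)*4/6) - 11 = 8*((-4 - ¾) + (⅔)*4*(⅙)) - 11 = 8*(-19/4 + 4/9) - 11 = 8*(-155/36) - 11 = -310/9 - 11 = -409/9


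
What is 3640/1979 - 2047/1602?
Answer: 20003/35622 ≈ 0.56153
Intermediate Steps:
3640/1979 - 2047/1602 = 3640*(1/1979) - 2047*1/1602 = 3640/1979 - 23/18 = 20003/35622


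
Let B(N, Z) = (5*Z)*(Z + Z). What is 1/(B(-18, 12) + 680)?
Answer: 1/2120 ≈ 0.00047170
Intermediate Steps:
B(N, Z) = 10*Z**2 (B(N, Z) = (5*Z)*(2*Z) = 10*Z**2)
1/(B(-18, 12) + 680) = 1/(10*12**2 + 680) = 1/(10*144 + 680) = 1/(1440 + 680) = 1/2120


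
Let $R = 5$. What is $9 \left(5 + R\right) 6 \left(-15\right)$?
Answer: $-8100$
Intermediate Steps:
$9 \left(5 + R\right) 6 \left(-15\right) = 9 \left(5 + 5\right) 6 \left(-15\right) = 9 \cdot 10 \cdot 6 \left(-15\right) = 9 \cdot 60 \left(-15\right) = 540 \left(-15\right) = -8100$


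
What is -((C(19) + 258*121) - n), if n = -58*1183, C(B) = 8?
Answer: -99840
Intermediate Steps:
n = -68614
-((C(19) + 258*121) - n) = -((8 + 258*121) - 1*(-68614)) = -((8 + 31218) + 68614) = -(31226 + 68614) = -1*99840 = -99840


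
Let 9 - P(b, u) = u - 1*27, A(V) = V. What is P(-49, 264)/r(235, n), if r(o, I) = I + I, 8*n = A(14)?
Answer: -456/7 ≈ -65.143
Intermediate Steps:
n = 7/4 (n = (⅛)*14 = 7/4 ≈ 1.7500)
P(b, u) = 36 - u (P(b, u) = 9 - (u - 1*27) = 9 - (u - 27) = 9 - (-27 + u) = 9 + (27 - u) = 36 - u)
r(o, I) = 2*I
P(-49, 264)/r(235, n) = (36 - 1*264)/((2*(7/4))) = (36 - 264)/(7/2) = -228*2/7 = -456/7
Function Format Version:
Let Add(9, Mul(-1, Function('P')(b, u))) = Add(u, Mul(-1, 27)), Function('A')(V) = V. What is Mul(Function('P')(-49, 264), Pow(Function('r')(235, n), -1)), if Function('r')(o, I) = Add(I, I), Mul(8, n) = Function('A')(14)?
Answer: Rational(-456, 7) ≈ -65.143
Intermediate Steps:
n = Rational(7, 4) (n = Mul(Rational(1, 8), 14) = Rational(7, 4) ≈ 1.7500)
Function('P')(b, u) = Add(36, Mul(-1, u)) (Function('P')(b, u) = Add(9, Mul(-1, Add(u, Mul(-1, 27)))) = Add(9, Mul(-1, Add(u, -27))) = Add(9, Mul(-1, Add(-27, u))) = Add(9, Add(27, Mul(-1, u))) = Add(36, Mul(-1, u)))
Function('r')(o, I) = Mul(2, I)
Mul(Function('P')(-49, 264), Pow(Function('r')(235, n), -1)) = Mul(Add(36, Mul(-1, 264)), Pow(Mul(2, Rational(7, 4)), -1)) = Mul(Add(36, -264), Pow(Rational(7, 2), -1)) = Mul(-228, Rational(2, 7)) = Rational(-456, 7)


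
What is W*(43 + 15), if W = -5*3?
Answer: -870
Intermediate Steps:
W = -15
W*(43 + 15) = -15*(43 + 15) = -15*58 = -870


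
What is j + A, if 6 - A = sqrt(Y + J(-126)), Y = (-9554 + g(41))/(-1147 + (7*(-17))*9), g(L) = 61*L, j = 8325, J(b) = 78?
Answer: 8331 - sqrt(399366426)/2218 ≈ 8322.0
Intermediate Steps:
Y = 7053/2218 (Y = (-9554 + 61*41)/(-1147 + (7*(-17))*9) = (-9554 + 2501)/(-1147 - 119*9) = -7053/(-1147 - 1071) = -7053/(-2218) = -7053*(-1/2218) = 7053/2218 ≈ 3.1799)
A = 6 - sqrt(399366426)/2218 (A = 6 - sqrt(7053/2218 + 78) = 6 - sqrt(180057/2218) = 6 - sqrt(399366426)/2218 ≈ -3.0100)
j + A = 8325 + (6 - sqrt(399366426)/2218) = 8331 - sqrt(399366426)/2218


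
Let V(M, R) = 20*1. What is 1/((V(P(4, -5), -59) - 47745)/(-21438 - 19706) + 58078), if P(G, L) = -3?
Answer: 41144/2389608957 ≈ 1.7218e-5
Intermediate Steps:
V(M, R) = 20
1/((V(P(4, -5), -59) - 47745)/(-21438 - 19706) + 58078) = 1/((20 - 47745)/(-21438 - 19706) + 58078) = 1/(-47725/(-41144) + 58078) = 1/(-47725*(-1/41144) + 58078) = 1/(47725/41144 + 58078) = 1/(2389608957/41144) = 41144/2389608957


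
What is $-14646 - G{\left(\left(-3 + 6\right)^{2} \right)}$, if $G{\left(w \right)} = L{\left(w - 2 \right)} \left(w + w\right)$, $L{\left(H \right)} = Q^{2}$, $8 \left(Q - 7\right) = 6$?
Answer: $- \frac{125817}{8} \approx -15727.0$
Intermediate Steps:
$Q = \frac{31}{4}$ ($Q = 7 + \frac{1}{8} \cdot 6 = 7 + \frac{3}{4} = \frac{31}{4} \approx 7.75$)
$L{\left(H \right)} = \frac{961}{16}$ ($L{\left(H \right)} = \left(\frac{31}{4}\right)^{2} = \frac{961}{16}$)
$G{\left(w \right)} = \frac{961 w}{8}$ ($G{\left(w \right)} = \frac{961 \left(w + w\right)}{16} = \frac{961 \cdot 2 w}{16} = \frac{961 w}{8}$)
$-14646 - G{\left(\left(-3 + 6\right)^{2} \right)} = -14646 - \frac{961 \left(-3 + 6\right)^{2}}{8} = -14646 - \frac{961 \cdot 3^{2}}{8} = -14646 - \frac{961}{8} \cdot 9 = -14646 - \frac{8649}{8} = - \frac{125817}{8}$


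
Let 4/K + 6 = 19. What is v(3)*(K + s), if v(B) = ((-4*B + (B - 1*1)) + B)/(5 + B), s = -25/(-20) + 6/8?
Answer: -105/52 ≈ -2.0192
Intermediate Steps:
K = 4/13 (K = 4/(-6 + 19) = 4/13 ≈ 0.30769)
s = 2 (s = -25*(-1/20) + 6*(⅛) = 5/4 + ¾ = 2)
v(B) = (-1 - 2*B)/(5 + B) (v(B) = ((-4*B + (B - 1)) + B)/(5 + B) = ((-4*B + (-1 + B)) + B)/(5 + B) = ((-1 - 3*B) + B)/(5 + B) = (-1 - 2*B)/(5 + B))
v(3)*(K + s) = ((-1 - 2*3)/(5 + 3))*(4/13 + 2) = ((-1 - 6)/8)*(30/13) = ((⅛)*(-7))*(30/13) = -7/8*30/13 = -105/52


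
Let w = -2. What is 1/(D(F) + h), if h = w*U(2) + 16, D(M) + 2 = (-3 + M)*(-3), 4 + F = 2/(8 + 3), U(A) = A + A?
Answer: 11/291 ≈ 0.037801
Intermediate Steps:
U(A) = 2*A
F = -42/11 (F = -4 + 2/(8 + 3) = -4 + 2/11 = -42/11 ≈ -3.8182)
D(M) = 7 - 3*M (D(M) = -2 + (-3 + M)*(-3) = -2 + (9 - 3*M) = 7 - 3*M)
h = 8 (h = -4*2 + 16 = -2*4 + 16 = -8 + 16 = 8)
1/(D(F) + h) = 1/((7 - 3*(-42/11)) + 8) = 1/((7 + 126/11) + 8) = 1/(203/11 + 8) = 1/(291/11) = 11/291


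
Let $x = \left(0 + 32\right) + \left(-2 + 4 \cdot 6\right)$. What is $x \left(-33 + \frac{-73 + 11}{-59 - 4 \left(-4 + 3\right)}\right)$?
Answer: $- \frac{94662}{55} \approx -1721.1$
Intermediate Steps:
$x = 54$ ($x = 32 + \left(-2 + 24\right) = 32 + 22 = 54$)
$x \left(-33 + \frac{-73 + 11}{-59 - 4 \left(-4 + 3\right)}\right) = 54 \left(-33 + \frac{-73 + 11}{-59 - 4 \left(-4 + 3\right)}\right) = 54 \left(-33 - \frac{62}{-59 - -4}\right) = 54 \left(-33 - \frac{62}{-59 + 4}\right) = 54 \left(-33 - \frac{62}{-55}\right) = 54 \left(-33 - - \frac{62}{55}\right) = 54 \left(-33 + \frac{62}{55}\right) = 54 \left(- \frac{1753}{55}\right) = - \frac{94662}{55}$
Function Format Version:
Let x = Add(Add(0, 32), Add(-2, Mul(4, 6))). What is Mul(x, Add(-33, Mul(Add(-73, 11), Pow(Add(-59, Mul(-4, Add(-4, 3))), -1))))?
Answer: Rational(-94662, 55) ≈ -1721.1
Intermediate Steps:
x = 54 (x = Add(32, Add(-2, 24)) = Add(32, 22) = 54)
Mul(x, Add(-33, Mul(Add(-73, 11), Pow(Add(-59, Mul(-4, Add(-4, 3))), -1)))) = Mul(54, Add(-33, Mul(Add(-73, 11), Pow(Add(-59, Mul(-4, Add(-4, 3))), -1)))) = Mul(54, Add(-33, Mul(-62, Pow(Add(-59, Mul(-4, -1)), -1)))) = Mul(54, Add(-33, Mul(-62, Pow(Add(-59, 4), -1)))) = Mul(54, Add(-33, Mul(-62, Pow(-55, -1)))) = Mul(54, Add(-33, Mul(-62, Rational(-1, 55)))) = Mul(54, Add(-33, Rational(62, 55))) = Mul(54, Rational(-1753, 55)) = Rational(-94662, 55)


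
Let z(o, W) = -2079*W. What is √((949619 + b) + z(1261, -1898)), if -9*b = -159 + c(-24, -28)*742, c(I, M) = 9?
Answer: √44053530/3 ≈ 2212.4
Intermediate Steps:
b = -2173/3 (b = -(-159 + 9*742)/9 = -(-159 + 6678)/9 = -⅑*6519 = -2173/3 ≈ -724.33)
√((949619 + b) + z(1261, -1898)) = √((949619 - 2173/3) - 2079*(-1898)) = √(2846684/3 + 3945942) = √(14684510/3) = √44053530/3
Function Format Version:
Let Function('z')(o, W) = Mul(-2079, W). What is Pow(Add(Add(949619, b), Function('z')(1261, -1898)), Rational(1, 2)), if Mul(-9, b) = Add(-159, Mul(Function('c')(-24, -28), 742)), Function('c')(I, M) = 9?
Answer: Mul(Rational(1, 3), Pow(44053530, Rational(1, 2))) ≈ 2212.4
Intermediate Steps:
b = Rational(-2173, 3) (b = Mul(Rational(-1, 9), Add(-159, Mul(9, 742))) = Mul(Rational(-1, 9), Add(-159, 6678)) = Mul(Rational(-1, 9), 6519) = Rational(-2173, 3) ≈ -724.33)
Pow(Add(Add(949619, b), Function('z')(1261, -1898)), Rational(1, 2)) = Pow(Add(Add(949619, Rational(-2173, 3)), Mul(-2079, -1898)), Rational(1, 2)) = Pow(Add(Rational(2846684, 3), 3945942), Rational(1, 2)) = Pow(Rational(14684510, 3), Rational(1, 2)) = Mul(Rational(1, 3), Pow(44053530, Rational(1, 2)))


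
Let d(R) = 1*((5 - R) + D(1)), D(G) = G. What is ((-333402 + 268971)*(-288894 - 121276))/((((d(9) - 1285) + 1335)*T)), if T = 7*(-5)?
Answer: -5285532654/329 ≈ -1.6065e+7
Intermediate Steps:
d(R) = 6 - R (d(R) = 1*((5 - R) + 1) = 1*(6 - R) = 6 - R)
T = -35
((-333402 + 268971)*(-288894 - 121276))/((((d(9) - 1285) + 1335)*T)) = ((-333402 + 268971)*(-288894 - 121276))/(((((6 - 1*9) - 1285) + 1335)*(-35))) = (-64431*(-410170))/(((((6 - 9) - 1285) + 1335)*(-35))) = 26427663270/((((-3 - 1285) + 1335)*(-35))) = 26427663270/(((-1288 + 1335)*(-35))) = 26427663270/((47*(-35))) = 26427663270/(-1645) = 26427663270*(-1/1645) = -5285532654/329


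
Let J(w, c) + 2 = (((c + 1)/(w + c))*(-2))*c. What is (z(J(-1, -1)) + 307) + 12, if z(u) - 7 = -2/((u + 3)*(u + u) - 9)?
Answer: 4240/13 ≈ 326.15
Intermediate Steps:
J(w, c) = -2 - 2*c*(1 + c)/(c + w) (J(w, c) = -2 + (((c + 1)/(w + c))*(-2))*c = -2 + (((1 + c)/(c + w))*(-2))*c = -2 + (-2*(1 + c)/(c + w))*c = -2 - 2*c*(1 + c)/(c + w))
z(u) = 7 - 2/(-9 + 2*u*(3 + u)) (z(u) = 7 - 2/((u + 3)*(u + u) - 9) = 7 - 2/((3 + u)*(2*u) - 9) = 7 - 2/(2*u*(3 + u) - 9) = 7 - 2/(-9 + 2*u*(3 + u)))
(z(J(-1, -1)) + 307) + 12 = ((-65 + 14*(2*(-1*(-1) - 1*(-1)² - 2*(-1))/(-1 - 1))² + 42*(2*(-1*(-1) - 1*(-1)² - 2*(-1))/(-1 - 1)))/(-9 + 2*(2*(-1*(-1) - 1*(-1)² - 2*(-1))/(-1 - 1))² + 6*(2*(-1*(-1) - 1*(-1)² - 2*(-1))/(-1 - 1))) + 307) + 12 = ((-65 + 14*(2*(1 - 1*1 + 2)/(-2))² + 42*(2*(1 - 1*1 + 2)/(-2)))/(-9 + 2*(2*(1 - 1*1 + 2)/(-2))² + 6*(2*(1 - 1*1 + 2)/(-2))) + 307) + 12 = ((-65 + 14*(2*(-½)*(1 - 1 + 2))² + 42*(2*(-½)*(1 - 1 + 2)))/(-9 + 2*(2*(-½)*(1 - 1 + 2))² + 6*(2*(-½)*(1 - 1 + 2))) + 307) + 12 = ((-65 + 14*(2*(-½)*2)² + 42*(2*(-½)*2))/(-9 + 2*(2*(-½)*2)² + 6*(2*(-½)*2)) + 307) + 12 = ((-65 + 14*(-2)² + 42*(-2))/(-9 + 2*(-2)² + 6*(-2)) + 307) + 12 = ((-65 + 14*4 - 84)/(-9 + 2*4 - 12) + 307) + 12 = ((-65 + 56 - 84)/(-9 + 8 - 12) + 307) + 12 = (-93/(-13) + 307) + 12 = (-1/13*(-93) + 307) + 12 = (93/13 + 307) + 12 = 4084/13 + 12 = 4240/13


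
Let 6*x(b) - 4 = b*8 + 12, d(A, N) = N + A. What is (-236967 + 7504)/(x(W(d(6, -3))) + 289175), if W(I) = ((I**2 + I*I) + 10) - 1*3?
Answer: -17651/22247 ≈ -0.79341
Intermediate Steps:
d(A, N) = A + N
W(I) = 7 + 2*I**2 (W(I) = ((I**2 + I**2) + 10) - 3 = (2*I**2 + 10) - 3 = (10 + 2*I**2) - 3 = 7 + 2*I**2)
x(b) = 8/3 + 4*b/3 (x(b) = 2/3 + (b*8 + 12)/6 = 2/3 + (8*b + 12)/6 = 2/3 + (12 + 8*b)/6 = 2/3 + (2 + 4*b/3) = 8/3 + 4*b/3)
(-236967 + 7504)/(x(W(d(6, -3))) + 289175) = (-236967 + 7504)/((8/3 + 4*(7 + 2*(6 - 3)**2)/3) + 289175) = -229463/((8/3 + 4*(7 + 2*3**2)/3) + 289175) = -229463/((8/3 + 4*(7 + 2*9)/3) + 289175) = -229463/((8/3 + 4*(7 + 18)/3) + 289175) = -229463/((8/3 + (4/3)*25) + 289175) = -229463/((8/3 + 100/3) + 289175) = -229463/(36 + 289175) = -229463/289211 = -229463*1/289211 = -17651/22247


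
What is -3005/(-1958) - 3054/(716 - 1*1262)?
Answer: 1270077/178178 ≈ 7.1281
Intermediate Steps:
-3005/(-1958) - 3054/(716 - 1*1262) = -3005*(-1/1958) - 3054/(716 - 1262) = 3005/1958 - 3054/(-546) = 3005/1958 - 3054*(-1/546) = 3005/1958 + 509/91 = 1270077/178178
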